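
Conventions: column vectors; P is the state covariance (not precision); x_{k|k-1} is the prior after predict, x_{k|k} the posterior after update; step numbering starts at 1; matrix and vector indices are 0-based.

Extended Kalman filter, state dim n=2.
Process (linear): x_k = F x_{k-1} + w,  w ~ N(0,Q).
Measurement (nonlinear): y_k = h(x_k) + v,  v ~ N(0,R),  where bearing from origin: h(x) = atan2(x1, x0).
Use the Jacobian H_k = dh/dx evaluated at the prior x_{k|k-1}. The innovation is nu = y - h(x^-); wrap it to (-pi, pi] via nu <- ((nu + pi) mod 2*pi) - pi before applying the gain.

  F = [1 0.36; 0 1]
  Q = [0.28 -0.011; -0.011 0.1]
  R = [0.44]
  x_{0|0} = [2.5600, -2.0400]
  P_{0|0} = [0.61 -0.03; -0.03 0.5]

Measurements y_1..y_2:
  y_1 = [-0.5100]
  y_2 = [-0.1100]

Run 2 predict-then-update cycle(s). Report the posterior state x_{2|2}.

step 1: x^-=[1.8256, -2.0400]  P^-=[0.9332 0.1390; 0.1390 0.6000]  H_jac=[0.2722 0.2436]  S=[0.5632]  K=[0.5112; 0.3267]  nu=[0.3308]  x^+=[1.9947, -1.9319]  P^+=[0.7860 0.0449; 0.0449 0.5399]
step 2: x^-=[1.2992, -1.9319]  P^-=[1.1684 0.2283; 0.2283 0.6399]  H_jac=[0.3564 0.2397]  S=[0.6642]  K=[0.7094; 0.3534]  nu=[0.8688]  x^+=[1.9155, -1.6249]  P^+=[0.8341 0.0618; 0.0618 0.5569]

x_post = [1.9155, -1.6249]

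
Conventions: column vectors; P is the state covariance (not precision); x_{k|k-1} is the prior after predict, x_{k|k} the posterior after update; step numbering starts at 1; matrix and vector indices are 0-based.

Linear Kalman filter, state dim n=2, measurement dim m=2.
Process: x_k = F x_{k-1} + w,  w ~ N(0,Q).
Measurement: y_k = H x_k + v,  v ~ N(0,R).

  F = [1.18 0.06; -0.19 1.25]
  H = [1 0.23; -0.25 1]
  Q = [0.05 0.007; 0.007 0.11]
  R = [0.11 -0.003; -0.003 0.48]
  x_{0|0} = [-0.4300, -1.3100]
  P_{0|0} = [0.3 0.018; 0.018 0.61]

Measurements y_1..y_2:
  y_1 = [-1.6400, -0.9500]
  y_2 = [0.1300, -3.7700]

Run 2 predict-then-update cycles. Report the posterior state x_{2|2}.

x_post = [-0.0694, -2.5458]

step 1: x^-=[-0.5860, -1.5558]  P^-=[0.4725 0.0118; 0.0118 1.0654]  S=[0.6443 0.1351; 0.1351 1.5690]  K=[0.7656 -0.1336; 0.2615 0.6546]  nu=[-0.6962, 0.4593]  x^+=[-1.1804, -1.4371]  P^+=[0.0945 -0.0428; -0.0428 0.3027]
step 2: x^-=[-1.4790, -1.5722]  P^-=[0.1766 -0.0542; -0.0542 0.6068]  S=[0.2937 0.0414; 0.0414 1.1249]  K=[0.5739 -0.1085; 0.2142 0.5436]  nu=[1.9706, -2.5676]  x^+=[-0.0694, -2.5458]  P^+=[0.0717 -0.0359; -0.0359 0.2513]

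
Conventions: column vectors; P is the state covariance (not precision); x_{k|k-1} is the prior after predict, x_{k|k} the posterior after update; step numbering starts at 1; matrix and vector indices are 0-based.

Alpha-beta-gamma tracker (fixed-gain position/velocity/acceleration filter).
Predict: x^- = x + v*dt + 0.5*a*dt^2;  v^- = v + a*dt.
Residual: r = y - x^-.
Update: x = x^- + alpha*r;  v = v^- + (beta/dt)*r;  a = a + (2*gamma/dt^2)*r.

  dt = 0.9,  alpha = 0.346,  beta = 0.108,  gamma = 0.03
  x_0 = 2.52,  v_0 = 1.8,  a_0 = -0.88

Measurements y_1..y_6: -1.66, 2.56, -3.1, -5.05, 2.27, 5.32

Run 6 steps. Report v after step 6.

v_post = -3.2724

step 1: x_pred=3.7836  r=-5.4436  x^+=1.9001  v^+=0.3548  a^+=-1.2832
step 2: x_pred=1.6997  r=0.8603  x^+=1.9974  v^+=-0.6969  a^+=-1.2195
step 3: x_pred=0.8763  r=-3.9763  x^+=-0.4995  v^+=-2.2716  a^+=-1.5140
step 4: x_pred=-3.1572  r=-1.8928  x^+=-3.8121  v^+=-3.8614  a^+=-1.6543
step 5: x_pred=-7.9573  r=10.2273  x^+=-4.4187  v^+=-4.1229  a^+=-0.8967
step 6: x_pred=-8.4924  r=13.8124  x^+=-3.7133  v^+=-3.2724  a^+=0.1265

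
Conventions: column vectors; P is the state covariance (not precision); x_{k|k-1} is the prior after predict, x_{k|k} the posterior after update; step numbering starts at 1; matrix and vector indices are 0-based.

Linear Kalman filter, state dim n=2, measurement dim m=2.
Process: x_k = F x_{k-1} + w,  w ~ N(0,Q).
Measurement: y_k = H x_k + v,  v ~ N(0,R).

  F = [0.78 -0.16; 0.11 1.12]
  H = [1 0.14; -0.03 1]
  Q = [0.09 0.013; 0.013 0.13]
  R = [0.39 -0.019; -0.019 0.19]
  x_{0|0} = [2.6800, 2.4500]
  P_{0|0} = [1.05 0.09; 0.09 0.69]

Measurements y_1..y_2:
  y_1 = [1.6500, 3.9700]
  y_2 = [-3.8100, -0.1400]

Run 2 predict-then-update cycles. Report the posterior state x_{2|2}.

x_post = [-1.2965, 1.3242]

step 1: x^-=[1.6984, 3.0388]  P^-=[0.7240 0.0565; 0.0565 1.0304]  S=[1.1500 0.1598; 0.1598 1.2177]  K=[0.6442 -0.0560; 0.0582 0.8372]  nu=[-0.4738, 0.9822]  x^+=[1.3382, 3.8334]  P^+=[0.2544 -0.0152; -0.0152 0.1575]
step 2: x^-=[0.4304, 4.4407]  P^-=[0.2526 -0.0064; -0.0064 0.3269]  S=[0.6472 0.0128; 0.0128 0.5175]  K=[0.3897 -0.0367; 0.0483 0.6308]  nu=[-4.8621, -4.5677]  x^+=[-1.2965, 1.3242]  P^+=[0.1540 -0.0098; -0.0098 0.1187]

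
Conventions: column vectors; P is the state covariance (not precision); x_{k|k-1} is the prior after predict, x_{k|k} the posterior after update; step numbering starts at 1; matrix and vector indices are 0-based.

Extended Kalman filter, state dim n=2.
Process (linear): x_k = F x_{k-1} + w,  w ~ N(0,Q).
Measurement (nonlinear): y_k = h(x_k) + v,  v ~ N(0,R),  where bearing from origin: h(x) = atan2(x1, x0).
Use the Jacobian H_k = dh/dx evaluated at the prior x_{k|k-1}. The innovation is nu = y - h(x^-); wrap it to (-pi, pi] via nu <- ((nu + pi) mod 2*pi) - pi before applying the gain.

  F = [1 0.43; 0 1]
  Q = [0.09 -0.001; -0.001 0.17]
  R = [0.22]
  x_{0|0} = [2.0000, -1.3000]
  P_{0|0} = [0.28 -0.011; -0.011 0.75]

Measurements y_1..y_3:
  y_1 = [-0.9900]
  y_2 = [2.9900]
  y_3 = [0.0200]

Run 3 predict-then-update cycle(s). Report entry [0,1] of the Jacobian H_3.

step 1: x^-=[1.4410, -1.3000]  P^-=[0.4992 0.3105; 0.3105 0.9200]  H_jac=[0.3451 0.3826]  S=[0.4961]  K=[0.5867; 0.9254]  nu=[-0.2560]  x^+=[1.2908, -1.5369]  P^+=[0.3284 0.0411; 0.0411 0.4951]
step 2: x^-=[0.6299, -1.5369]  P^-=[0.5453 0.2530; 0.2530 0.6651]  H_jac=[0.5571 0.2283]  S=[0.4883]  K=[0.7405; 0.5997]  nu=[-2.1114]  x^+=[-0.9335, -2.8030]  P^+=[0.2776 0.0362; 0.0362 0.4895]
step 3: x^-=[-2.1388, -2.8030]  P^-=[0.4892 0.2457; 0.2457 0.6595]  H_jac=[0.2255 -0.1720]  S=[0.2453]  K=[0.2773; -0.2367]  nu=[2.2426]  x^+=[-1.5168, -3.3339]  P^+=[0.4704 0.2618; 0.2618 0.6458]

H_jac[0,1] = -0.1720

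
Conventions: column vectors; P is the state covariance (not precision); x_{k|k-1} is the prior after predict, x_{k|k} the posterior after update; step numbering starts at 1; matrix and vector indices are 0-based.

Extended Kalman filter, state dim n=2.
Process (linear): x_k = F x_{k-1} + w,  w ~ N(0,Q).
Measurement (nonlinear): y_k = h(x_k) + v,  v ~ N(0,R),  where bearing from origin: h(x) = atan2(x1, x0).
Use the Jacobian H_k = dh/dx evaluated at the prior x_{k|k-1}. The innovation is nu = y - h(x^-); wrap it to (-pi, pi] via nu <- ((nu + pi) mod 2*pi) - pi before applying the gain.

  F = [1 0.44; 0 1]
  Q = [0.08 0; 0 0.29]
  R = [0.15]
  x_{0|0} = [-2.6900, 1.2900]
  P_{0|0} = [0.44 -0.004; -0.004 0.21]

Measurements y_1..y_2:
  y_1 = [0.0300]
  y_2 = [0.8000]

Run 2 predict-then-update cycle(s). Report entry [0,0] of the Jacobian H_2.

H_jac[0,0] = -0.2861

step 1: x^-=[-2.1224, 1.2900]  P^-=[0.5571 0.0884; 0.0884 0.5000]  H_jac=[-0.2091 -0.3441]  S=[0.2463]  K=[-0.5966; -0.7736]  nu=[-2.5655]  x^+=[-0.5919, 3.2746]  P^+=[0.4695 -0.0253; -0.0253 0.3526]
step 2: x^-=[0.8490, 3.2746]  P^-=[0.5955 0.1299; 0.1299 0.6426]  H_jac=[-0.2861 0.0742]  S=[0.1968]  K=[-0.8170; 0.0534]  nu=[-0.5171]  x^+=[1.2714, 3.2470]  P^+=[0.4642 0.1385; 0.1385 0.6421]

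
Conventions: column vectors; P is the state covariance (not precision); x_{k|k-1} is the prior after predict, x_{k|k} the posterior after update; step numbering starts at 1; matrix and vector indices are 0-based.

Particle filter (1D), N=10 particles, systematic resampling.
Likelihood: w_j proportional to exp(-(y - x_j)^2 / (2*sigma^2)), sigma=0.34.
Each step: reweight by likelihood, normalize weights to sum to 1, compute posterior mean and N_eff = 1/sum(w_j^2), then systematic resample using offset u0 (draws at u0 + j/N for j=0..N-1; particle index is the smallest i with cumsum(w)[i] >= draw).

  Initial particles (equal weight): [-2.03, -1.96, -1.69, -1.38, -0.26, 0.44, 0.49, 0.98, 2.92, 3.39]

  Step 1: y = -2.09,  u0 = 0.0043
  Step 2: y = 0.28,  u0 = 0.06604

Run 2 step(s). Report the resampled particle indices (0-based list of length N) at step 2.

step 1: w=[0.3895, 0.3677, 0.1980, 0.0447, 0.0000, 0.0000, 0.0000, 0.0000, 0.0000, 0.0000]  mean=-1.9079  Neff=3.0472  idx=[0, 0, 0, 0, 1, 1, 1, 1, 2, 2]
step 2: w=[0.0009, 0.0009, 0.0009, 0.0009, 0.0036, 0.0036, 0.0036, 0.0036, 0.4910, 0.4910]  mean=-1.6951  Neff=2.0738  idx=[8, 8, 8, 8, 8, 9, 9, 9, 9, 9]

resampled_idx = [8, 8, 8, 8, 8, 9, 9, 9, 9, 9]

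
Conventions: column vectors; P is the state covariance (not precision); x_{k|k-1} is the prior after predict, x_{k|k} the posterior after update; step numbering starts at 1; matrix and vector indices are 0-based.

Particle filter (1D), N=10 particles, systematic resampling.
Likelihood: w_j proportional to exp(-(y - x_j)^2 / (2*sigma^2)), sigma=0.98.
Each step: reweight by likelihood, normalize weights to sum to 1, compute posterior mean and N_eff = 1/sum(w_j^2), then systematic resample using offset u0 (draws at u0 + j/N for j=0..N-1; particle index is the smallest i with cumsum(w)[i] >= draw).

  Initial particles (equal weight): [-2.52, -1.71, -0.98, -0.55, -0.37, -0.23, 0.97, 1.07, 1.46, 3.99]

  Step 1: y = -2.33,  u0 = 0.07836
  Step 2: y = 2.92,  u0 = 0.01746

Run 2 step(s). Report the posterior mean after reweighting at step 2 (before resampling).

post_mean = -0.3502

step 1: w=[0.3743, 0.3122, 0.1477, 0.0733, 0.0516, 0.0384, 0.0013, 0.0009, 0.0002, 0.0000]  mean=-1.6876  Neff=3.7185  idx=[0, 0, 0, 1, 1, 1, 1, 2, 3, 5]
step 2: w=[0.0000, 0.0000, 0.0000, 0.0018, 0.0018, 0.0018, 0.0018, 0.0454, 0.2361, 0.7114]  mean=-0.3502  Neff=1.7735  idx=[7, 8, 8, 9, 9, 9, 9, 9, 9, 9]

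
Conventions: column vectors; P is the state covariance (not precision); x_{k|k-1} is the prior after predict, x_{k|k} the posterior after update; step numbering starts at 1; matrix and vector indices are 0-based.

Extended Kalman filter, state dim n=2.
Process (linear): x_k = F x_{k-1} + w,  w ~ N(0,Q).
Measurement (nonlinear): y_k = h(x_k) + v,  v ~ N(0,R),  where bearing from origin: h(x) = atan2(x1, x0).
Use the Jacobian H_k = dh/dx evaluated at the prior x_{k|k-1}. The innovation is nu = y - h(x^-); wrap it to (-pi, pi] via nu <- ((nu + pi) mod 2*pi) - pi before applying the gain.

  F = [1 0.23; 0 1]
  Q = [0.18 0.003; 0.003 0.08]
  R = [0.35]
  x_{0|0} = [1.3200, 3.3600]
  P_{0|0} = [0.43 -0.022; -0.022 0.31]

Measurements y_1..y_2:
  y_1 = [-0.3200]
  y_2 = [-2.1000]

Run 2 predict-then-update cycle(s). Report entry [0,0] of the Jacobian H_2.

step 1: x^-=[2.0928, 3.3600]  P^-=[0.6163 0.0523; 0.0523 0.3900]  H_jac=[-0.2144 0.1336]  S=[0.3823]  K=[-0.3274; 0.1069]  nu=[-1.3337]  x^+=[2.5295, 3.2174]  P^+=[0.5753 0.0657; 0.0657 0.3856]
step 2: x^-=[3.2695, 3.2174]  P^-=[0.8059 0.1574; 0.1574 0.4656]  H_jac=[-0.1529 0.1554]  S=[0.3726]  K=[-0.2651; 0.1296]  nu=[-2.8774]  x^+=[4.0323, 2.8445]  P^+=[0.7797 0.1702; 0.1702 0.4594]

H_jac[0,0] = -0.1529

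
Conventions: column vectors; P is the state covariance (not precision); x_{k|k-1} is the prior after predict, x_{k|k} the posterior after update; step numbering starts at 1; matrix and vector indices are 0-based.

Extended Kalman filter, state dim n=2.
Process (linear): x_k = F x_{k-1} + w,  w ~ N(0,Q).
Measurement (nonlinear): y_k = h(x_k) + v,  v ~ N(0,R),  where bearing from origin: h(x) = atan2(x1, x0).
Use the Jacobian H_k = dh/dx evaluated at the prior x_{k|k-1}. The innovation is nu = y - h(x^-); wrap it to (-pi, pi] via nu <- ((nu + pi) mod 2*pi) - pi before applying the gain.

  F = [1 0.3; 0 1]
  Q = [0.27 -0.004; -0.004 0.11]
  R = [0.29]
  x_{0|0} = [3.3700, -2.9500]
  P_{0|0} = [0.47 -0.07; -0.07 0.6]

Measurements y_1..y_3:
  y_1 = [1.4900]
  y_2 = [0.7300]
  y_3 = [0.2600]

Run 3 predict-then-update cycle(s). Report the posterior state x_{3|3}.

x_post = [3.7271, -0.8754]

step 1: x^-=[2.4850, -2.9500]  P^-=[0.7520 0.1060; 0.1060 0.7100]  H_jac=[0.1983 0.1670]  S=[0.3464]  K=[0.4816; 0.4030]  nu=[2.3607]  x^+=[3.6219, -1.9985]  P^+=[0.6717 0.0388; 0.0388 0.6537]
step 2: x^-=[3.0223, -1.9985]  P^-=[1.0238 0.2309; 0.2309 0.7637]  H_jac=[0.1522 0.2302]  S=[0.3704]  K=[0.5643; 0.5696]  nu=[1.3143]  x^+=[3.7639, -1.2500]  P^+=[0.9058 0.1118; 0.1118 0.6436]
step 3: x^-=[3.3889, -1.2500]  P^-=[1.3009 0.3009; 0.3009 0.7536]  H_jac=[0.0958 0.2597]  S=[0.3678]  K=[0.5514; 0.6106]  nu=[0.6134]  x^+=[3.7271, -0.8754]  P^+=[1.1890 0.1771; 0.1771 0.6164]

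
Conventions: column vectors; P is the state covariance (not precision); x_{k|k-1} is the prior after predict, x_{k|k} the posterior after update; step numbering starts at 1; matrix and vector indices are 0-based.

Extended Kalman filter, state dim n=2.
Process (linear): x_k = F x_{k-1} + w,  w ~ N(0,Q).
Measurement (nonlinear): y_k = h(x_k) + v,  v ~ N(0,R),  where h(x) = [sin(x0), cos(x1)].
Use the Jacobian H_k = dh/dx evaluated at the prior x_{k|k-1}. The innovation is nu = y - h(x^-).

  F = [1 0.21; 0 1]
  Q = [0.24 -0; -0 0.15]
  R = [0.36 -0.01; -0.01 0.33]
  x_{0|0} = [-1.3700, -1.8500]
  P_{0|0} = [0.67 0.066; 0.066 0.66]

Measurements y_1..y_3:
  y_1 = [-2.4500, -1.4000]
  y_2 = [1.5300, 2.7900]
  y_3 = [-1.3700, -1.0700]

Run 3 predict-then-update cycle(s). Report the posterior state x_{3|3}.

step 1: x^-=[-1.7585, -1.8500]  P^-=[0.9668 0.2046; 0.2046 0.8100]  H_jac=[-0.1866 0.0000; 0.0000 0.9613]  S=[0.3937 -0.0467; -0.0467 1.0785]  K=[-0.4389 0.1634; -0.0114 0.7215]  nu=[-1.4676, -1.1244]  x^+=[-1.2981, -2.6445]  P^+=[0.8555 0.0606; 0.0606 0.2478]
step 2: x^-=[-1.8534, -2.6445]  P^-=[1.1319 0.1127; 0.1127 0.3978]  H_jac=[-0.2789 0.0000; 0.0000 0.4769]  S=[0.4480 -0.0250; -0.0250 0.4205]  K=[-0.6997 0.0862; -0.0451 0.4485]  nu=[2.4903, 3.6690]  x^+=[-3.2796, -1.1114]  P^+=[0.9064 0.0743; 0.0743 0.3113]
step 3: x^-=[-3.5130, -1.1114]  P^-=[1.1914 0.1397; 0.1397 0.4613]  H_jac=[-0.9318 0.0000; 0.0000 0.8963]  S=[1.3944 -0.1267; -0.1267 0.7006]  K=[-0.7929 0.0354; -0.0404 0.5829]  nu=[-1.7329, -1.5134]  x^+=[-2.1925, -1.9235]  P^+=[0.3067 0.0219; 0.0219 0.2150]

x_post = [-2.1925, -1.9235]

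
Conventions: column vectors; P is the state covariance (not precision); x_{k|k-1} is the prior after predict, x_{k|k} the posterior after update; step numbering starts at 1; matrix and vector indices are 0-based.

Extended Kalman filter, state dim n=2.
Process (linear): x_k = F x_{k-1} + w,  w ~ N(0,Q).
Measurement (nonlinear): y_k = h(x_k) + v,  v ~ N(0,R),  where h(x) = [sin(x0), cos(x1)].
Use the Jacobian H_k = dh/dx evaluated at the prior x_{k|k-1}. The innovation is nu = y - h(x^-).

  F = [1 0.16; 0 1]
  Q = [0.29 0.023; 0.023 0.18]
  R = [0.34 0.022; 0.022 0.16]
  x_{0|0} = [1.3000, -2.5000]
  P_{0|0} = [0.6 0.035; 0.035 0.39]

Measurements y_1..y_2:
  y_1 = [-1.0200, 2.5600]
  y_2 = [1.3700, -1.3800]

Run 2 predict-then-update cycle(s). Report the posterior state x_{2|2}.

x_post = [1.1216, 2.5057]

step 1: x^-=[0.9000, -2.5000]  P^-=[0.9112 0.1204; 0.1204 0.5700]  H_jac=[0.6216 0.0000; 0.0000 0.5985]  S=[0.6921 0.0668; 0.0668 0.3642]  K=[0.8137 0.0486; 0.0181 0.9335]  nu=[-1.8033, 3.3611]  x^+=[-0.4039, 0.6049]  P^+=[0.4468 0.0429; 0.0429 0.2502]
step 2: x^-=[-0.3072, 0.6049]  P^-=[0.7569 0.1059; 0.1059 0.4302]  H_jac=[0.9532 0.0000; 0.0000 -0.5687]  S=[1.0277 -0.0354; -0.0354 0.2991]  K=[0.6979 -0.1187; 0.0704 -0.8096]  nu=[1.6724, -2.2026]  x^+=[1.1216, 2.5057]  P^+=[0.2462 0.0064; 0.0064 0.2250]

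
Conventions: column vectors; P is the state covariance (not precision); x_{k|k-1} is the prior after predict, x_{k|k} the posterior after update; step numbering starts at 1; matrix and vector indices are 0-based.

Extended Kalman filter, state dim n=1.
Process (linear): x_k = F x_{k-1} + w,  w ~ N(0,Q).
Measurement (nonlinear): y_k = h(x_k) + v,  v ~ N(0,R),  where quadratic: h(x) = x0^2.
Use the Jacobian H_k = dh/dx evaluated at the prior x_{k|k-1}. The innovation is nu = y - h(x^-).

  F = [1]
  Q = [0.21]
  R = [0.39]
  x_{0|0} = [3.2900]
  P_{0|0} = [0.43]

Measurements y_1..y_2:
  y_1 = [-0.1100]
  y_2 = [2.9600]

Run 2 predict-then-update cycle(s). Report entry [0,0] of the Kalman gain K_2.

K[0,0] = 0.2603

step 1: x^-=[3.2900]  P^-=[0.6400]  H_jac=[6.5800]  S=[28.0997]  K=[0.1499]  nu=[-10.9341]  x^+=[1.6513]  P^+=[0.0089]
step 2: x^-=[1.6513]  P^-=[0.2189]  H_jac=[3.3027]  S=[2.7775]  K=[0.2603]  nu=[0.2331]  x^+=[1.7120]  P^+=[0.0307]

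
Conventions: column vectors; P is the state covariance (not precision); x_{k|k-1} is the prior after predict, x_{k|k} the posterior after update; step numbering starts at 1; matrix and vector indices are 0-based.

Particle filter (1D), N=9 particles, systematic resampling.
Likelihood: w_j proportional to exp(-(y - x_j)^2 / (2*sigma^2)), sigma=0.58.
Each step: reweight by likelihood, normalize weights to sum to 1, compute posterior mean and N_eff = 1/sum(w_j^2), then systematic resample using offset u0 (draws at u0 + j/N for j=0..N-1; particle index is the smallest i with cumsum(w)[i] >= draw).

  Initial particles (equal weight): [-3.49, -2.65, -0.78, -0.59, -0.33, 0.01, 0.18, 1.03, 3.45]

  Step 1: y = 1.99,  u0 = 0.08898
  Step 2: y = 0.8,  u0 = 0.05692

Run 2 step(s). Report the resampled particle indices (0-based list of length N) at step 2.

resampled_idx = [0, 1, 1, 2, 3, 4, 5, 5, 6]

step 1: w=[0.0000, 0.0000, 0.0000, 0.0002, 0.0011, 0.0096, 0.0250, 0.8272, 0.1369]  mean=1.3286  Neff=1.4211  idx=[7, 7, 7, 7, 7, 7, 7, 8, 8]
step 2: w=[0.1429, 0.1429, 0.1429, 0.1429, 0.1429, 0.1429, 0.1429, 0.0000, 0.0000]  mean=1.0300  Neff=7.0001  idx=[0, 1, 1, 2, 3, 4, 5, 5, 6]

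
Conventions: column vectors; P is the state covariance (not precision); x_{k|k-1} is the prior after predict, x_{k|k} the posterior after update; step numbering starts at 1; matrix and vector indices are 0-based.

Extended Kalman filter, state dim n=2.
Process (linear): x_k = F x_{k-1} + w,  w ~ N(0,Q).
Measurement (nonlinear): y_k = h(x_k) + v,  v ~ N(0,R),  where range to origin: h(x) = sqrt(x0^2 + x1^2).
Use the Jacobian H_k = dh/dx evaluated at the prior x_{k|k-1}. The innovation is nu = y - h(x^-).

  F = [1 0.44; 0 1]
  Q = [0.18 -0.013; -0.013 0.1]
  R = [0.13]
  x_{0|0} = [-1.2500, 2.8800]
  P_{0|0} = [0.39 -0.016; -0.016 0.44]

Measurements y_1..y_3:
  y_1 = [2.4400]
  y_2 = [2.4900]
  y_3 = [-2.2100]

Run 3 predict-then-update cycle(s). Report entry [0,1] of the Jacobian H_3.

step 1: x^-=[0.0172, 2.8800]  P^-=[0.6411 0.1646; 0.1646 0.5400]  H_jac=[0.0060 1.0000]  S=[0.6720]  K=[0.2506; 0.8051]  nu=[-0.4401]  x^+=[-0.0931, 2.5257]  P^+=[0.5989 0.0290; 0.0290 0.1045]
step 2: x^-=[1.0182, 2.5257]  P^-=[0.8246 0.0620; 0.0620 0.2045]  H_jac=[0.3739 0.9275]  S=[0.4642]  K=[0.7881; 0.4585]  nu=[-0.2333]  x^+=[0.8344, 2.4188]  P^+=[0.5363 -0.1058; -0.1058 0.1069]
step 3: x^-=[1.8987, 2.4188]  P^-=[0.6440 -0.0717; -0.0717 0.2069]  H_jac=[0.6175 0.7866]  S=[0.4339]  K=[0.7864; 0.2730]  nu=[-5.2850]  x^+=[-2.2576, 0.9757]  P^+=[0.3756 -0.1649; -0.1649 0.1746]

H_jac[0,1] = 0.7866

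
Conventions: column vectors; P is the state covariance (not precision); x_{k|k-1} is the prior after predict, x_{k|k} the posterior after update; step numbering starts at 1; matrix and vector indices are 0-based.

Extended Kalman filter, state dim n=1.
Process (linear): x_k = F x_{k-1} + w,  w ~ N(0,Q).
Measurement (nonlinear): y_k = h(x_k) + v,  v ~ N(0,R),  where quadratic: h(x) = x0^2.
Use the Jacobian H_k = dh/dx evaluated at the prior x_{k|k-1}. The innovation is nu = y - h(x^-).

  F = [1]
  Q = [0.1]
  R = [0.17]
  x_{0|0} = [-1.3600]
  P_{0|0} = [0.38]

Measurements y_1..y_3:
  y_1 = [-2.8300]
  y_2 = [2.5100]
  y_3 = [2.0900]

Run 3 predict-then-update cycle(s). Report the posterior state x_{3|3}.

step 1: x^-=[-1.3600]  P^-=[0.4800]  H_jac=[-2.7200]  S=[3.7212]  K=[-0.3509]  nu=[-4.6796]  x^+=[0.2818]  P^+=[0.0219]
step 2: x^-=[0.2818]  P^-=[0.1219]  H_jac=[0.5637]  S=[0.2087]  K=[0.3293]  nu=[2.4306]  x^+=[1.0821]  P^+=[0.0993]
step 3: x^-=[1.0821]  P^-=[0.1993]  H_jac=[2.1642]  S=[1.1035]  K=[0.3909]  nu=[0.9190]  x^+=[1.4413]  P^+=[0.0307]

x_post = [1.4413]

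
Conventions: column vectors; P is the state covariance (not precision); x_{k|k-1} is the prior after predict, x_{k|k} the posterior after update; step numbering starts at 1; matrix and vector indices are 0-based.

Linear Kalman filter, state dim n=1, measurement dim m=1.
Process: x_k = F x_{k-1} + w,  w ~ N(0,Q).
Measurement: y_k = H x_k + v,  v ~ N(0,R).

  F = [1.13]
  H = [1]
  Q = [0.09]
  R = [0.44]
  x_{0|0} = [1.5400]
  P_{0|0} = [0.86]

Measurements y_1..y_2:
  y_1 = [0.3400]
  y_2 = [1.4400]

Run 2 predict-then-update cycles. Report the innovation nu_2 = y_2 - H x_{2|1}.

innov = [0.6282]

step 1: x^-=[1.7402]  P^-=[1.1881]  S=[1.6281]  K=[0.7298]  nu=[-1.4002]  x^+=[0.7184]  P^+=[0.3211]
step 2: x^-=[0.8118]  P^-=[0.5000]  S=[0.9400]  K=[0.5319]  nu=[0.6282]  x^+=[1.1459]  P^+=[0.2340]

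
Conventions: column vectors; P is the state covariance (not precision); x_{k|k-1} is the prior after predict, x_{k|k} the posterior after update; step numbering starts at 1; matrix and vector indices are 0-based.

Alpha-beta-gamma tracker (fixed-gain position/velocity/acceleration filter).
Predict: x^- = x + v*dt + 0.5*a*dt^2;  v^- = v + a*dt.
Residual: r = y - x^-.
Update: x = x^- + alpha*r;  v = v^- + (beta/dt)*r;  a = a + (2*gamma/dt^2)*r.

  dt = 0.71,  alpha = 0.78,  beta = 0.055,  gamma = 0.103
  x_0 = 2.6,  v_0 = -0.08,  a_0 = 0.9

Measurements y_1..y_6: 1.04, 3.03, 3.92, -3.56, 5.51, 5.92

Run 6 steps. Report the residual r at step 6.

resid = 1.9068

step 1: x_pred=2.7700  r=-1.7300  x^+=1.4206  v^+=0.4250  a^+=0.1930
step 2: x_pred=1.7710  r=1.2590  x^+=2.7530  v^+=0.6596  a^+=0.7075
step 3: x_pred=3.3996  r=0.5204  x^+=3.8055  v^+=1.2022  a^+=0.9202
step 4: x_pred=4.8910  r=-8.4510  x^+=-1.7008  v^+=1.2009  a^+=-2.5333
step 5: x_pred=-1.4867  r=6.9967  x^+=3.9707  v^+=-0.0558  a^+=0.3259
step 6: x_pred=4.0132  r=1.9068  x^+=5.5005  v^+=0.3232  a^+=1.1051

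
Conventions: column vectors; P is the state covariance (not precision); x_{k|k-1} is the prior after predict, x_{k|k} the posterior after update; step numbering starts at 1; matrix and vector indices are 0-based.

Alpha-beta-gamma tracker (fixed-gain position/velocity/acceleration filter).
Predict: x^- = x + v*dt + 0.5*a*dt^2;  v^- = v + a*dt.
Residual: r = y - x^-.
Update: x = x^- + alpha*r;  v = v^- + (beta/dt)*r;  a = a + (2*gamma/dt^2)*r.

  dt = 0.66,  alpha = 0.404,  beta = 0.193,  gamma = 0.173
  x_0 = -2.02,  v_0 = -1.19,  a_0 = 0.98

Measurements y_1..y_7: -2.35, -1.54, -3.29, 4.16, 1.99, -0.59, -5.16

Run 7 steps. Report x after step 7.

step 1: x_pred=-2.5920  r=0.2420  x^+=-2.4942  v^+=-0.4724  a^+=1.1722
step 2: x_pred=-2.5507  r=1.0107  x^+=-2.1424  v^+=0.5968  a^+=1.9750
step 3: x_pred=-1.3184  r=-1.9716  x^+=-2.1149  v^+=1.3237  a^+=0.4089
step 4: x_pred=-1.1522  r=5.3122  x^+=0.9939  v^+=3.1470  a^+=4.6284
step 5: x_pred=4.0790  r=-2.0890  x^+=3.2351  v^+=5.5909  a^+=2.9691
step 6: x_pred=7.5717  r=-8.1617  x^+=4.2744  v^+=5.1638  a^+=-3.5138
step 7: x_pred=6.9172  r=-12.0772  x^+=2.0380  v^+=-0.6870  a^+=-13.1068

x_post = 2.0380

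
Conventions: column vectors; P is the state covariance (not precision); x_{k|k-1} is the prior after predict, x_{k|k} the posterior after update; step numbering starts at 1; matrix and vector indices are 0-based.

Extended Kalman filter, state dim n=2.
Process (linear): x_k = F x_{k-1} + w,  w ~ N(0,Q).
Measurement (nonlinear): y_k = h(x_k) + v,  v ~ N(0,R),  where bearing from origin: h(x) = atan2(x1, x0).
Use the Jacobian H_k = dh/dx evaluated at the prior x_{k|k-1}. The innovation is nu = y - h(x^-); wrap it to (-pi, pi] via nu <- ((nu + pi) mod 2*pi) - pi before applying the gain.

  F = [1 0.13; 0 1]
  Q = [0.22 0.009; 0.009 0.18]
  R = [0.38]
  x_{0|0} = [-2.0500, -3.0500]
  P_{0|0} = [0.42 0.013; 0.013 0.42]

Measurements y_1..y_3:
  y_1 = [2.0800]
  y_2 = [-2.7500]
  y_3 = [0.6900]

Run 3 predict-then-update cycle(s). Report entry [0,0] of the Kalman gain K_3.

step 1: x^-=[-2.4465, -3.0500]  P^-=[0.6505 0.0766; 0.0766 0.6000]  H_jac=[0.1995 -0.1600]  S=[0.4164]  K=[0.2822; -0.1939]  nu=[-1.9563]  x^+=[-2.9987, -2.6707]  P^+=[0.6173 0.0994; 0.0994 0.5843]
step 2: x^-=[-3.3458, -2.6707]  P^-=[0.8730 0.1844; 0.1844 0.7643]  H_jac=[0.1457 -0.1826]  S=[0.4142]  K=[0.2259; -0.2720]  nu=[-0.2820]  x^+=[-3.4096, -2.5939]  P^+=[0.8519 0.2098; 0.2098 0.7337]
step 3: x^-=[-3.7468, -2.5939]  P^-=[1.1388 0.3142; 0.3142 0.9137]  H_jac=[0.1249 -0.1804]  S=[0.4133]  K=[0.2070; -0.3039]  nu=[-3.0571]  x^+=[-4.3796, -1.6649]  P^+=[1.1211 0.3402; 0.3402 0.8755]

K[0,0] = 0.2070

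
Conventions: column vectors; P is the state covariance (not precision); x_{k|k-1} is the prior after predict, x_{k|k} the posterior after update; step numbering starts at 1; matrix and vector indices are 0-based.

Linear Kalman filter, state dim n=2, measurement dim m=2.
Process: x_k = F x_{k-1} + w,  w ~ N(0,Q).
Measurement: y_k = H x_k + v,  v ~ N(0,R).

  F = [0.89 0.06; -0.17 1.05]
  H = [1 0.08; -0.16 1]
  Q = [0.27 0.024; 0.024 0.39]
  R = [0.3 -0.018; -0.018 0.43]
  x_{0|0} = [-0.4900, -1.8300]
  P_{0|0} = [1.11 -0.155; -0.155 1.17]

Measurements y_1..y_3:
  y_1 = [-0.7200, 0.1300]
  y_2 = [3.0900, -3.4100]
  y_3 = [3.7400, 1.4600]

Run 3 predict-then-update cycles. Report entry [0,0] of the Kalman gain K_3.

step 1: x^-=[-0.5459, -1.8382]  P^-=[1.1369 -0.2135; -0.2135 1.7673]  S=[1.4140 -0.2693; -0.2693 2.2948]  K=[0.7765 -0.0812; 0.1008 0.7969]  nu=[-0.0270, 1.8809]  x^+=[-0.7196, -0.3421]  P^+=[0.2353 -0.0112; -0.0112 0.3390]
step 2: x^-=[-0.6610, -0.2369]  P^-=[0.4564 -0.0006; -0.0006 0.7746]  S=[0.7613 -0.0297; -0.0297 1.2165]  K=[0.5977 -0.0460; 0.1055 0.6394]  nu=[3.7699, -3.2789]  x^+=[1.7429, -1.9357]  P^+=[0.1803 -0.0017; -0.0017 0.2728]
step 3: x^-=[1.4351, -2.3288]  P^-=[0.4136 0.0124; 0.0124 0.6965]  S=[0.7200 -0.0163; -0.0163 1.1332]  K=[0.5749 -0.0392; 0.1084 0.6145]  nu=[2.4912, 4.0184]  x^+=[2.7096, 0.4106]  P^+=[0.1731 0.0005; 0.0005 0.2624]

K[0,0] = 0.5749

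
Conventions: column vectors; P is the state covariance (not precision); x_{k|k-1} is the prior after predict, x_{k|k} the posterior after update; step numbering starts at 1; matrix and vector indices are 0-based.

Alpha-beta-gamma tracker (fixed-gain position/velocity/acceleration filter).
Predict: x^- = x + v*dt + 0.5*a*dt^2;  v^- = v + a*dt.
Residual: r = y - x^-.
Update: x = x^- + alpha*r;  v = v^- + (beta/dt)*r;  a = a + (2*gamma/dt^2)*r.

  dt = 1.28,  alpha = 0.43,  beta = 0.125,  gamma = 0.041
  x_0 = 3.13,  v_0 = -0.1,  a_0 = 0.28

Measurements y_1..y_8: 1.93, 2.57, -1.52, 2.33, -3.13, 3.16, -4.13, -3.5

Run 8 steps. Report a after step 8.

step 1: x_pred=3.2314  r=-1.3014  x^+=2.6718  v^+=0.1313  a^+=0.2149
step 2: x_pred=3.0159  r=-0.4459  x^+=2.8242  v^+=0.3628  a^+=0.1926
step 3: x_pred=3.4463  r=-4.9663  x^+=1.3108  v^+=0.1243  a^+=-0.0560
step 4: x_pred=1.4240  r=0.9060  x^+=1.8136  v^+=0.1411  a^+=-0.0107
step 5: x_pred=1.9854  r=-5.1154  x^+=-0.2142  v^+=-0.3721  a^+=-0.2667
step 6: x_pred=-0.9090  r=4.0690  x^+=0.8407  v^+=-0.3161  a^+=-0.0630
step 7: x_pred=0.3844  r=-4.5144  x^+=-1.5568  v^+=-0.8376  a^+=-0.2890
step 8: x_pred=-2.8657  r=-0.6343  x^+=-3.1384  v^+=-1.2695  a^+=-0.3207

a_post = -0.3207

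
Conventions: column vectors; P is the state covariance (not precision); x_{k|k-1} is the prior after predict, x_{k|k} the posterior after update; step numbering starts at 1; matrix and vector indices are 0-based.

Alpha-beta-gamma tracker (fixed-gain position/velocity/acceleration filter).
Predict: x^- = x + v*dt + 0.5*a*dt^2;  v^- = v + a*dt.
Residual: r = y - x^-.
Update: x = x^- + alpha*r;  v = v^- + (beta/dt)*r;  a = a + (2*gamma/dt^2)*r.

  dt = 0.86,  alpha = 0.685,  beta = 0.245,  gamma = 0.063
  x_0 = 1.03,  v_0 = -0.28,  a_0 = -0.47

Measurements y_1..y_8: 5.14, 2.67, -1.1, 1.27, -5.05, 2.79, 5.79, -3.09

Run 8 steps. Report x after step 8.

step 1: x_pred=0.6154  r=4.5246  x^+=3.7147  v^+=0.6048  a^+=0.3008
step 2: x_pred=4.3461  r=-1.6761  x^+=3.1980  v^+=0.3860  a^+=0.0153
step 3: x_pred=3.5356  r=-4.6356  x^+=0.3602  v^+=-0.9215  a^+=-0.7745
step 4: x_pred=-0.7186  r=1.9886  x^+=0.6436  v^+=-1.0210  a^+=-0.4357
step 5: x_pred=-0.3956  r=-4.6544  x^+=-3.5839  v^+=-2.7216  a^+=-1.2286
step 6: x_pred=-6.3788  r=9.1688  x^+=-0.0982  v^+=-1.1662  a^+=0.3334
step 7: x_pred=-0.9778  r=6.7678  x^+=3.6582  v^+=1.0486  a^+=1.4864
step 8: x_pred=5.1096  r=-8.1996  x^+=-0.5071  v^+=-0.0091  a^+=0.0895

x_post = -0.5071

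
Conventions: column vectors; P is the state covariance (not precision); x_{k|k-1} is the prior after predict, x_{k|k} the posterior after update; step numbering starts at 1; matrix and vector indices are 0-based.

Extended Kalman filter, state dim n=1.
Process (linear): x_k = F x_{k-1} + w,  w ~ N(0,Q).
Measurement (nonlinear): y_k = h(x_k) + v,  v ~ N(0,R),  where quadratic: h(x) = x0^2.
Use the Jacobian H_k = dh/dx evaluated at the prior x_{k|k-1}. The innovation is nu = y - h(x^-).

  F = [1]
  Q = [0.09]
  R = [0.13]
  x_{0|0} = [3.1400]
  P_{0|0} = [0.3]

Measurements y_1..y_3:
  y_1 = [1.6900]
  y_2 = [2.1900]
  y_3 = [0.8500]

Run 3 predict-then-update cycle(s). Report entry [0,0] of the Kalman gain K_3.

step 1: x^-=[3.1400]  P^-=[0.3900]  H_jac=[6.2800]  S=[15.5110]  K=[0.1579]  nu=[-8.1696]  x^+=[1.8500]  P^+=[0.0033]
step 2: x^-=[1.8500]  P^-=[0.0933]  H_jac=[3.7000]  S=[1.4069]  K=[0.2453]  nu=[-1.2325]  x^+=[1.5477]  P^+=[0.0086]
step 3: x^-=[1.5477]  P^-=[0.0986]  H_jac=[3.0954]  S=[1.0749]  K=[0.2840]  nu=[-1.5453]  x^+=[1.1088]  P^+=[0.0119]

K[0,0] = 0.2840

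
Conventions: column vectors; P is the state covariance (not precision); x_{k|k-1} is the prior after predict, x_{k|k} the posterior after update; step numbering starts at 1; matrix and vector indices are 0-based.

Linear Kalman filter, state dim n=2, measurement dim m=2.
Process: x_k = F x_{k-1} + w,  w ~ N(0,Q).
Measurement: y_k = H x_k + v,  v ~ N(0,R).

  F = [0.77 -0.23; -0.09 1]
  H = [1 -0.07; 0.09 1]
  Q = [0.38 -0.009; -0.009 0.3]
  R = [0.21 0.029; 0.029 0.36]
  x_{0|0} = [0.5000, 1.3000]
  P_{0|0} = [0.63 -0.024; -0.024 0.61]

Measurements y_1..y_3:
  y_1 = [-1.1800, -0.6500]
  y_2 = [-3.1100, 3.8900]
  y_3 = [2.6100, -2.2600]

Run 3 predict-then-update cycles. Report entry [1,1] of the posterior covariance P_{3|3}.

step 1: x^-=[0.0860, 1.2550]  P^-=[0.7943 -0.2119; -0.2119 0.9194]  S=[1.0385 -0.1745; -0.1745 1.2477]  K=[0.7785 -0.0037; -0.1483 0.7009]  nu=[-1.1781, -1.9127]  x^+=[-0.8242, 0.0892]  P^+=[0.1638 0.0065; 0.0065 0.2474]
step 2: x^-=[-0.6551, 0.1633]  P^-=[0.4879 -0.0721; -0.0721 0.5476]  S=[0.7107 -0.0371; -0.0371 0.8986]  K=[0.6935 -0.0028; -0.1243 0.5971]  nu=[-2.4435, 3.7856]  x^+=[-2.3601, 2.7272]  P^+=[0.1460 0.0060; 0.0060 0.2108]
step 3: x^-=[-2.4445, 2.9396]  P^-=[0.4756 -0.0629; -0.0629 0.5109]  S=[0.6969 -0.0264; -0.0264 0.8634]  K=[0.6887 -0.0022; -0.1195 0.5815]  nu=[5.2603, -4.9796]  x^+=[1.1888, -0.5845]  P^+=[0.1450 0.0061; 0.0061 0.2053]

P_post[1,1] = 0.2053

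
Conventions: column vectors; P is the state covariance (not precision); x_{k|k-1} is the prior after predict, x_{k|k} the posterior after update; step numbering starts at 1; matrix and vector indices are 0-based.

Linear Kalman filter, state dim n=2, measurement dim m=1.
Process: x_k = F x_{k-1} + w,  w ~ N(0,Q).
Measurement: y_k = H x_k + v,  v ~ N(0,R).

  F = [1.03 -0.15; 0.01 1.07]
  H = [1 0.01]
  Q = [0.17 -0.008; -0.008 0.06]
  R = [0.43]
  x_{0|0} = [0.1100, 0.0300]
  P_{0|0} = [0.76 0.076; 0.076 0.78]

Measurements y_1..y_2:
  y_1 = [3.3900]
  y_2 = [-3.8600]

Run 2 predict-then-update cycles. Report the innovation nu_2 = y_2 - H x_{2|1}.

step 1: x^-=[0.1088, 0.0332]  P^-=[0.9704 -0.0417; -0.0417 0.9547]  S=[1.3996]  K=[0.6930; -0.0230]  nu=[3.2809]  x^+=[2.3824, -0.0422]  P^+=[0.2982 -0.0194; -0.0194 0.9540]
step 2: x^-=[2.4603, -0.0213]  P^-=[0.5138 -0.1794; -0.1794 1.1518]  S=[0.9403]  K=[0.5445; -0.1786]  nu=[-6.3200]  x^+=[-0.9810, 1.1071]  P^+=[0.2350 -0.0880; -0.0880 1.1219]

innov = [-6.3200]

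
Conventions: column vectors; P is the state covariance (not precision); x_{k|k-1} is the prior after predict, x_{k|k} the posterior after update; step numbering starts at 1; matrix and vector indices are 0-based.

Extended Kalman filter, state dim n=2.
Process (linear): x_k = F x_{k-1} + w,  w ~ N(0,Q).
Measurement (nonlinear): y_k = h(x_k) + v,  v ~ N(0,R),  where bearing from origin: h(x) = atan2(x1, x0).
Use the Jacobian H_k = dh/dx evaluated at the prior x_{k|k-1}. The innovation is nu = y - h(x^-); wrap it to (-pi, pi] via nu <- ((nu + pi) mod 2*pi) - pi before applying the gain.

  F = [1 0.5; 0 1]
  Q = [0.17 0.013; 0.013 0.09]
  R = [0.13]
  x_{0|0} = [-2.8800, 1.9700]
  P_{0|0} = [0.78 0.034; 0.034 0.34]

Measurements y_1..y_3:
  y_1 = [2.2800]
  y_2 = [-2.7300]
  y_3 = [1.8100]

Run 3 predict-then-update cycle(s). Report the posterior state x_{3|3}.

x_post = [-1.4997, 1.9258]

step 1: x^-=[-1.8950, 1.9700]  P^-=[1.0690 0.2170; 0.2170 0.4300]  H_jac=[-0.2637 -0.2536]  S=[0.2610]  K=[-1.2908; -0.6371]  nu=[-0.0568]  x^+=[-1.8217, 2.0062]  P^+=[0.6342 0.0024; 0.0024 0.3241]
step 2: x^-=[-0.8186, 2.0062]  P^-=[0.8876 0.1774; 0.1774 0.4141]  H_jac=[-0.4273 -0.1744]  S=[0.3311]  K=[-1.2389; -0.4470]  nu=[1.5950]  x^+=[-2.7947, 1.2932]  P^+=[0.3793 -0.0060; -0.0060 0.3479]
step 3: x^-=[-2.1481, 1.2932]  P^-=[0.6304 0.1810; 0.1810 0.4379]  H_jac=[-0.2057 -0.3417]  S=[0.2332]  K=[-0.8211; -0.8011]  nu=[-0.7897]  x^+=[-1.4997, 1.9258]  P^+=[0.4731 0.0276; 0.0276 0.2882]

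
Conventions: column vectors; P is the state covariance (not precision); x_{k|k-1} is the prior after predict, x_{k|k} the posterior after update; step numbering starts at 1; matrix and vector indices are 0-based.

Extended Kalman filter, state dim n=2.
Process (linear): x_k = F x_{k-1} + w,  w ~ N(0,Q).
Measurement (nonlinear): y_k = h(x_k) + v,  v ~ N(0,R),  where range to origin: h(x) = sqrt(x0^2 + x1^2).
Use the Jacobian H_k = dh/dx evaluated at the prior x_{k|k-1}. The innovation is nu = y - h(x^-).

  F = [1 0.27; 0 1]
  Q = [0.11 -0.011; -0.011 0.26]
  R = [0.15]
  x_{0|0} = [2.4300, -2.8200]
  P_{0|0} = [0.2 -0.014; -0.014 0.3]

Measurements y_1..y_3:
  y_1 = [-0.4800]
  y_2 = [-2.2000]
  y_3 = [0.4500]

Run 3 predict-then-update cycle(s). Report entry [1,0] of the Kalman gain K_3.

K[1,0] = -0.7026

step 1: x^-=[1.6686, -2.8200]  P^-=[0.3243 0.0560; 0.0560 0.5600]  H_jac=[0.5092 -0.8606]  S=[0.5998]  K=[0.1950; -0.7560]  nu=[-3.7567]  x^+=[0.9361, 0.0200]  P^+=[0.3015 0.1444; 0.1444 0.2172]
step 2: x^-=[0.9415, 0.0200]  P^-=[0.5053 0.1921; 0.1921 0.4772]  H_jac=[0.9998 0.0212]  S=[0.6635]  K=[0.7676; 0.3047]  nu=[-3.1417]  x^+=[-1.4701, -0.9372]  P^+=[0.1144 0.0369; 0.0369 0.4156]
step 3: x^-=[-1.7232, -0.9372]  P^-=[0.2746 0.1381; 0.1381 0.6756]  H_jac=[-0.8785 -0.4778]  S=[0.6321]  K=[-0.4860; -0.7026]  nu=[-1.5116]  x^+=[-0.9885, 0.1249]  P^+=[0.1253 -0.0778; -0.0778 0.3636]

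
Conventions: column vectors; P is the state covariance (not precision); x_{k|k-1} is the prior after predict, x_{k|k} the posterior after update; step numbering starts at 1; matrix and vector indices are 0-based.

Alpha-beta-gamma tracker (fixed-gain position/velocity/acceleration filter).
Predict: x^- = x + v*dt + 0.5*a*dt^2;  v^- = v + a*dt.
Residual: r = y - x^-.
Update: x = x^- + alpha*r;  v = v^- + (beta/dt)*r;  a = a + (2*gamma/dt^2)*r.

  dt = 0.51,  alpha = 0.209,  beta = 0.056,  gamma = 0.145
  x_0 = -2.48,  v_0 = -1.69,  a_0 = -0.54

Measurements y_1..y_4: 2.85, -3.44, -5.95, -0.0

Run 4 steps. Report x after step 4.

step 1: x_pred=-3.4121  r=6.2621  x^+=-2.1033  v^+=-1.2778  a^+=6.4420
step 2: x_pred=-1.9172  r=-1.5228  x^+=-2.2355  v^+=1.8404  a^+=4.7442
step 3: x_pred=-0.6799  r=-5.2701  x^+=-1.7814  v^+=3.6813  a^+=-1.1317
step 4: x_pred=-0.0511  r=0.0511  x^+=-0.0404  v^+=3.1097  a^+=-1.0748

x_post = -0.0404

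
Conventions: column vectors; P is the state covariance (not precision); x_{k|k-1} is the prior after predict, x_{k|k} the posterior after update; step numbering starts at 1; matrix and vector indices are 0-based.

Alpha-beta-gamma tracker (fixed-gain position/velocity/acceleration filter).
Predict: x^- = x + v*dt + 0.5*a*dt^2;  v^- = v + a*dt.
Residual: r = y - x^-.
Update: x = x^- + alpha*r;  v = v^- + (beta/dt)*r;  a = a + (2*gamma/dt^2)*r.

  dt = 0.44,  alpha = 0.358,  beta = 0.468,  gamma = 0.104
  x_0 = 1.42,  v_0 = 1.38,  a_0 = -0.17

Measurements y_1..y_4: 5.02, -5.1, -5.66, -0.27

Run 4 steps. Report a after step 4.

step 1: x_pred=2.0107  r=3.0093  x^+=3.0881  v^+=4.5060  a^+=3.0631
step 2: x_pred=5.3672  r=-10.4672  x^+=1.6199  v^+=-5.2796  a^+=-8.1827
step 3: x_pred=-1.4952  r=-4.1648  x^+=-2.9862  v^+=-13.3098  a^+=-12.6573
step 4: x_pred=-10.0677  r=9.7977  x^+=-6.5601  v^+=-8.4578  a^+=-2.1308

a_post = -2.1308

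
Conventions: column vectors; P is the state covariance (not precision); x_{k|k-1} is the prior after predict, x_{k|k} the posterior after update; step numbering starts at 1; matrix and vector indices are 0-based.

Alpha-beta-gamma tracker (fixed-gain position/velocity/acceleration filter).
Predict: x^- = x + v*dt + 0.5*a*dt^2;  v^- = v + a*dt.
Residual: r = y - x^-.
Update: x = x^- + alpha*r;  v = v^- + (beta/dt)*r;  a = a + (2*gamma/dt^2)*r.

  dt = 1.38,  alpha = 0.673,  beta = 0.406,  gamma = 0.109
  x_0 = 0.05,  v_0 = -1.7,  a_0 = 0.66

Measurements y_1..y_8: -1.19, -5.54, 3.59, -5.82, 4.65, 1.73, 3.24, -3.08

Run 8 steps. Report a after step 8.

step 1: x_pred=-1.6675  r=0.4775  x^+=-1.3462  v^+=-0.6487  a^+=0.7147
step 2: x_pred=-1.5609  r=-3.9791  x^+=-4.2388  v^+=-0.8331  a^+=0.2592
step 3: x_pred=-5.1418  r=8.7318  x^+=0.7347  v^+=2.0934  a^+=1.2587
step 4: x_pred=4.8222  r=-10.6422  x^+=-2.3400  v^+=0.6995  a^+=0.0405
step 5: x_pred=-1.3362  r=5.9862  x^+=2.6925  v^+=2.5165  a^+=0.7257
step 6: x_pred=6.8563  r=-5.1263  x^+=3.4063  v^+=2.0098  a^+=0.1389
step 7: x_pred=6.3121  r=-3.0721  x^+=4.2446  v^+=1.2977  a^+=-0.2128
step 8: x_pred=5.8328  r=-8.9128  x^+=-0.1655  v^+=-1.6181  a^+=-1.2330

a_post = -1.2330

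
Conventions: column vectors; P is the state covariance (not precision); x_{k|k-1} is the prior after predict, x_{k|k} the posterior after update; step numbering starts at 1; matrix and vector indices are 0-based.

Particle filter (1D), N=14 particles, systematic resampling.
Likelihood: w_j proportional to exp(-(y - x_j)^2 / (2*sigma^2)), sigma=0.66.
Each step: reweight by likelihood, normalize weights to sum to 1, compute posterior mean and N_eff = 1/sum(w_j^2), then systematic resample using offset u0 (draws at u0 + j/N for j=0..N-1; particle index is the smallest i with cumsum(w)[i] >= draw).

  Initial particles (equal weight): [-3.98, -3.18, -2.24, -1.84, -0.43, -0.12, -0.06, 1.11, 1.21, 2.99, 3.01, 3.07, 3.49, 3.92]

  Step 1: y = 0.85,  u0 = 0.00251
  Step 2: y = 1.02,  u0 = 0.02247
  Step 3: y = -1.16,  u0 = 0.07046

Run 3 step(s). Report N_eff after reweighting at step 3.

N_eff = 2.1914

step 1: w=[0.0000, 0.0000, 0.0000, 0.0001, 0.0569, 0.1267, 0.1442, 0.3453, 0.3216, 0.0019, 0.0018, 0.0013, 0.0001, 0.0000]  mean=0.7395  Neff=3.8057  idx=[4, 5, 5, 6, 6, 7, 7, 7, 7, 7, 8, 8, 8, 8]
step 2: w=[0.0091, 0.0228, 0.0228, 0.0266, 0.0266, 0.1005, 0.1005, 0.1005, 0.1005, 0.1005, 0.0974, 0.0974, 0.0974, 0.0974]  mean=1.0165  Neff=10.9913  idx=[1, 4, 5, 6, 6, 7, 8, 9, 9, 10, 11, 12, 12, 13]
step 3: w=[0.5113, 0.4412, 0.0048, 0.0048, 0.0048, 0.0048, 0.0048, 0.0048, 0.0048, 0.0028, 0.0028, 0.0028, 0.0028, 0.0028]  mean=-0.0337  Neff=2.1914  idx=[0, 0, 0, 0, 0, 0, 0, 1, 1, 1, 1, 1, 1, 13]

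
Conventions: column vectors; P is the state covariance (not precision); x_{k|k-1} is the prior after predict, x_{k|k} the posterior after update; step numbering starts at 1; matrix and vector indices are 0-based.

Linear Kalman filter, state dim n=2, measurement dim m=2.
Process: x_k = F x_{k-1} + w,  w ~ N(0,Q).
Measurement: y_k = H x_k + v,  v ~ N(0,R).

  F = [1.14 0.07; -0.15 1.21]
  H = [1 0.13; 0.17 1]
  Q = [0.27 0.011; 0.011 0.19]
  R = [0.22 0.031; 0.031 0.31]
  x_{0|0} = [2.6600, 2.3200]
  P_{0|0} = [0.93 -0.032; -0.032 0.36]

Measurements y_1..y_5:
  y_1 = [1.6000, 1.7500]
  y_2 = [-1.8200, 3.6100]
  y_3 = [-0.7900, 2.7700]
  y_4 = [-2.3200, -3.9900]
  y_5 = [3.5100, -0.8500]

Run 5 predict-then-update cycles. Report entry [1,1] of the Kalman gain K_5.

K[1,1] = 0.6150

step 1: x^-=[3.1948, 2.4082]  P^-=[1.4753 -0.1613; -0.1613 0.7496]  S=[1.6660 0.2143; 0.2143 1.0474]  K=[0.8853 -0.0958; -0.1305 0.7162]  nu=[-1.9079, -1.2013]  x^+=[1.6209, 1.7968]  P^+=[0.1964 -0.0356; -0.0356 0.2240]
step 2: x^-=[1.9736, 1.9310]  P^-=[0.5207 -0.0524; -0.0524 0.5354]  S=[0.7361 0.1356; 0.1356 0.8426]  K=[0.7113 -0.0716; -0.0945 0.6400]  nu=[-4.0446, 1.3435]  x^+=[-0.9994, 3.1730]  P^+=[0.1578 -0.0270; -0.0270 0.2001]
step 3: x^-=[-0.9172, 3.9892]  P^-=[0.4717 -0.0359; -0.0359 0.4962]  S=[0.6908 0.1390; 0.1390 0.8077]  K=[0.6890 -0.0638; -0.0836 0.6212]  nu=[-0.3914, -1.0633]  x^+=[-1.1191, 3.3614]  P^+=[0.1528 -0.0244; -0.0244 0.1941]
step 4: x^-=[-1.0404, 4.2351]  P^-=[0.4656 -0.0320; -0.0320 0.4865]  S=[0.6855 0.1406; 0.1406 0.7991]  K=[0.6858 -0.0618; -0.0809 0.6163]  nu=[-1.8301, -8.0483]  x^+=[-1.7985, -0.5767]  P^+=[0.1520 -0.0237; -0.0237 0.1926]
step 5: x^-=[-2.0907, -0.4280]  P^-=[0.4648 -0.0312; -0.0312 0.4840]  S=[0.6848 0.1411; 0.1411 0.7968]  K=[0.6854 -0.0613; -0.0803 0.6150]  nu=[5.6563, -0.0665]  x^+=[1.7900, -0.9233]  P^+=[0.1519 -0.0236; -0.0236 0.1922]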